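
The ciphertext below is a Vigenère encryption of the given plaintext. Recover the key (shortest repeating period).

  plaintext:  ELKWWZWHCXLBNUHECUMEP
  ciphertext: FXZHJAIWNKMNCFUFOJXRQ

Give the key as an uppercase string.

  i= 0: F-E =  1 → B
  i= 1: X-L = 12 → M
  i= 2: Z-K = 15 → P
  i= 3: H-W = 11 → L
  i= 4: J-W = 13 → N
  i= 5: A-Z =  1 → B
  i= 6: I-W = 12 → M
  i= 7: W-H = 15 → P
  i= 8: N-C = 11 → L
  i= 9: K-X = 13 → N
  i=10: M-L =  1 → B
  i=11: N-B = 12 → M
  i=12: C-N = 15 → P
  i=13: F-U = 11 → L
  i=14: U-H = 13 → N
  i=15: F-E =  1 → B
  i=16: O-C = 12 → M
  i=17: J-U = 15 → P
  i=18: X-M = 11 → L
  i=19: R-E = 13 → N
  i=20: Q-P =  1 → B
  shifts repeat with period 5: BMPLN

BMPLN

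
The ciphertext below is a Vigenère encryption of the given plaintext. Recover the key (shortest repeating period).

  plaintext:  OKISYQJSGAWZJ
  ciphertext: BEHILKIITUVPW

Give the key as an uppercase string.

NUZQ

  i= 0: B-O = 13 → N
  i= 1: E-K = 20 → U
  i= 2: H-I = 25 → Z
  i= 3: I-S = 16 → Q
  i= 4: L-Y = 13 → N
  i= 5: K-Q = 20 → U
  i= 6: I-J = 25 → Z
  i= 7: I-S = 16 → Q
  i= 8: T-G = 13 → N
  i= 9: U-A = 20 → U
  i=10: V-W = 25 → Z
  i=11: P-Z = 16 → Q
  i=12: W-J = 13 → N
  shifts repeat with period 4: NUZQ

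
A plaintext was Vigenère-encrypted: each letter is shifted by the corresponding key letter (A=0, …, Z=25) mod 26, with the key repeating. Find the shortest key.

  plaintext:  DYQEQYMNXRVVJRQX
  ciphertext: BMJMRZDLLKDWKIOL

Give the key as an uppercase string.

YOTIBBR

  i= 0: B-D = 24 → Y
  i= 1: M-Y = 14 → O
  i= 2: J-Q = 19 → T
  i= 3: M-E =  8 → I
  i= 4: R-Q =  1 → B
  i= 5: Z-Y =  1 → B
  i= 6: D-M = 17 → R
  i= 7: L-N = 24 → Y
  i= 8: L-X = 14 → O
  i= 9: K-R = 19 → T
  i=10: D-V =  8 → I
  i=11: W-V =  1 → B
  i=12: K-J =  1 → B
  i=13: I-R = 17 → R
  i=14: O-Q = 24 → Y
  i=15: L-X = 14 → O
  shifts repeat with period 7: YOTIBBR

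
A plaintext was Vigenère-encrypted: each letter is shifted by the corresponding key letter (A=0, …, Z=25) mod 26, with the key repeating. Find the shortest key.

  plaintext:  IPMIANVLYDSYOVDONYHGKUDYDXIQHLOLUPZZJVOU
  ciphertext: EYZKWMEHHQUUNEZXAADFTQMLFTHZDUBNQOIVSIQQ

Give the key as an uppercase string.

  i= 0: E-I = 22 → W
  i= 1: Y-P =  9 → J
  i= 2: Z-M = 13 → N
  i= 3: K-I =  2 → C
  i= 4: W-A = 22 → W
  i= 5: M-N = 25 → Z
  i= 6: E-V =  9 → J
  i= 7: H-L = 22 → W
  i= 8: H-Y =  9 → J
  i= 9: Q-D = 13 → N
  i=10: U-S =  2 → C
  i=11: U-Y = 22 → W
  i=12: N-O = 25 → Z
  i=13: E-V =  9 → J
  i=14: Z-D = 22 → W
  i=15: X-O =  9 → J
  i=16: A-N = 13 → N
  i=17: A-Y =  2 → C
  i=18: D-H = 22 → W
  i=19: F-G = 25 → Z
  i=20: T-K =  9 → J
  i=21: Q-U = 22 → W
  i=22: M-D =  9 → J
  i=23: L-Y = 13 → N
  i=24: F-D =  2 → C
  i=25: T-X = 22 → W
  i=26: H-I = 25 → Z
  i=27: Z-Q =  9 → J
  i=28: D-H = 22 → W
  i=29: U-L =  9 → J
  i=30: B-O = 13 → N
  i=31: N-L =  2 → C
  i=32: Q-U = 22 → W
  i=33: O-P = 25 → Z
  i=34: I-Z =  9 → J
  i=35: V-Z = 22 → W
  i=36: S-J =  9 → J
  i=37: I-V = 13 → N
  i=38: Q-O =  2 → C
  i=39: Q-U = 22 → W
  shifts repeat with period 7: WJNCWZJ

WJNCWZJ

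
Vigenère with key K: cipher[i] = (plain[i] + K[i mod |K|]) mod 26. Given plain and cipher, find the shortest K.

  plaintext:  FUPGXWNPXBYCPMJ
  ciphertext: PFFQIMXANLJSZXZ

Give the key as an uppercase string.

  i= 0: P-F = 10 → K
  i= 1: F-U = 11 → L
  i= 2: F-P = 16 → Q
  i= 3: Q-G = 10 → K
  i= 4: I-X = 11 → L
  i= 5: M-W = 16 → Q
  i= 6: X-N = 10 → K
  i= 7: A-P = 11 → L
  i= 8: N-X = 16 → Q
  i= 9: L-B = 10 → K
  i=10: J-Y = 11 → L
  i=11: S-C = 16 → Q
  i=12: Z-P = 10 → K
  i=13: X-M = 11 → L
  i=14: Z-J = 16 → Q
  shifts repeat with period 3: KLQ

KLQ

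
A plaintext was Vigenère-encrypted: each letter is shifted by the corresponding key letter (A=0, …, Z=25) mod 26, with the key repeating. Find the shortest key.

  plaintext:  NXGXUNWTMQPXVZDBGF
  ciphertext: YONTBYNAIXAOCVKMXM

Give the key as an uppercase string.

  i= 0: Y-N = 11 → L
  i= 1: O-X = 17 → R
  i= 2: N-G =  7 → H
  i= 3: T-X = 22 → W
  i= 4: B-U =  7 → H
  i= 5: Y-N = 11 → L
  i= 6: N-W = 17 → R
  i= 7: A-T =  7 → H
  i= 8: I-M = 22 → W
  i= 9: X-Q =  7 → H
  i=10: A-P = 11 → L
  i=11: O-X = 17 → R
  i=12: C-V =  7 → H
  i=13: V-Z = 22 → W
  i=14: K-D =  7 → H
  i=15: M-B = 11 → L
  i=16: X-G = 17 → R
  i=17: M-F =  7 → H
  shifts repeat with period 5: LRHWH

LRHWH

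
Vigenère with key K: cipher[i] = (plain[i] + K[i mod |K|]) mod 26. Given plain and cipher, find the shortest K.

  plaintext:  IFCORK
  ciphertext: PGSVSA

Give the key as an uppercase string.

  i= 0: P-I =  7 → H
  i= 1: G-F =  1 → B
  i= 2: S-C = 16 → Q
  i= 3: V-O =  7 → H
  i= 4: S-R =  1 → B
  i= 5: A-K = 16 → Q
  shifts repeat with period 3: HBQ

HBQ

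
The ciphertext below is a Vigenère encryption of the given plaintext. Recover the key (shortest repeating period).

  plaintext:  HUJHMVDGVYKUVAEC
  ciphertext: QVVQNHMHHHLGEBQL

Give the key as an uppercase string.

  i= 0: Q-H =  9 → J
  i= 1: V-U =  1 → B
  i= 2: V-J = 12 → M
  i= 3: Q-H =  9 → J
  i= 4: N-M =  1 → B
  i= 5: H-V = 12 → M
  i= 6: M-D =  9 → J
  i= 7: H-G =  1 → B
  i= 8: H-V = 12 → M
  i= 9: H-Y =  9 → J
  i=10: L-K =  1 → B
  i=11: G-U = 12 → M
  i=12: E-V =  9 → J
  i=13: B-A =  1 → B
  i=14: Q-E = 12 → M
  i=15: L-C =  9 → J
  shifts repeat with period 3: JBM

JBM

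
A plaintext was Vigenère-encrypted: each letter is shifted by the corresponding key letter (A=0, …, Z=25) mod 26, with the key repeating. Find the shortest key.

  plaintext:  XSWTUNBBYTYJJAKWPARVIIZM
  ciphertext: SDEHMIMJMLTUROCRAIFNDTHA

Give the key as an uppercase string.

  i= 0: S-X = 21 → V
  i= 1: D-S = 11 → L
  i= 2: E-W =  8 → I
  i= 3: H-T = 14 → O
  i= 4: M-U = 18 → S
  i= 5: I-N = 21 → V
  i= 6: M-B = 11 → L
  i= 7: J-B =  8 → I
  i= 8: M-Y = 14 → O
  i= 9: L-T = 18 → S
  i=10: T-Y = 21 → V
  i=11: U-J = 11 → L
  i=12: R-J =  8 → I
  i=13: O-A = 14 → O
  i=14: C-K = 18 → S
  i=15: R-W = 21 → V
  i=16: A-P = 11 → L
  i=17: I-A =  8 → I
  i=18: F-R = 14 → O
  i=19: N-V = 18 → S
  i=20: D-I = 21 → V
  i=21: T-I = 11 → L
  i=22: H-Z =  8 → I
  i=23: A-M = 14 → O
  shifts repeat with period 5: VLIOS

VLIOS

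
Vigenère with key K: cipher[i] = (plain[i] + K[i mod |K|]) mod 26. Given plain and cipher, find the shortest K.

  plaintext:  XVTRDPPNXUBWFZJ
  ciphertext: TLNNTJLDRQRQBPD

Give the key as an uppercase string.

  i= 0: T-X = 22 → W
  i= 1: L-V = 16 → Q
  i= 2: N-T = 20 → U
  i= 3: N-R = 22 → W
  i= 4: T-D = 16 → Q
  i= 5: J-P = 20 → U
  i= 6: L-P = 22 → W
  i= 7: D-N = 16 → Q
  i= 8: R-X = 20 → U
  i= 9: Q-U = 22 → W
  i=10: R-B = 16 → Q
  i=11: Q-W = 20 → U
  i=12: B-F = 22 → W
  i=13: P-Z = 16 → Q
  i=14: D-J = 20 → U
  shifts repeat with period 3: WQU

WQU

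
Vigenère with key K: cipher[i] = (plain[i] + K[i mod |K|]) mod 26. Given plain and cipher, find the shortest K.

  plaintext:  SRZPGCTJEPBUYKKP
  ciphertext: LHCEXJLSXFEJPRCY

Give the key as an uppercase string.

TQDPRHSJ

  i= 0: L-S = 19 → T
  i= 1: H-R = 16 → Q
  i= 2: C-Z =  3 → D
  i= 3: E-P = 15 → P
  i= 4: X-G = 17 → R
  i= 5: J-C =  7 → H
  i= 6: L-T = 18 → S
  i= 7: S-J =  9 → J
  i= 8: X-E = 19 → T
  i= 9: F-P = 16 → Q
  i=10: E-B =  3 → D
  i=11: J-U = 15 → P
  i=12: P-Y = 17 → R
  i=13: R-K =  7 → H
  i=14: C-K = 18 → S
  i=15: Y-P =  9 → J
  shifts repeat with period 8: TQDPRHSJ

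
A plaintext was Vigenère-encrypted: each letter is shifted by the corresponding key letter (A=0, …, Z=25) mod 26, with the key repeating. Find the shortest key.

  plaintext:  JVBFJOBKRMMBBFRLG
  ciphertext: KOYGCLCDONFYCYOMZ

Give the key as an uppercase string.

  i= 0: K-J =  1 → B
  i= 1: O-V = 19 → T
  i= 2: Y-B = 23 → X
  i= 3: G-F =  1 → B
  i= 4: C-J = 19 → T
  i= 5: L-O = 23 → X
  i= 6: C-B =  1 → B
  i= 7: D-K = 19 → T
  i= 8: O-R = 23 → X
  i= 9: N-M =  1 → B
  i=10: F-M = 19 → T
  i=11: Y-B = 23 → X
  i=12: C-B =  1 → B
  i=13: Y-F = 19 → T
  i=14: O-R = 23 → X
  i=15: M-L =  1 → B
  i=16: Z-G = 19 → T
  shifts repeat with period 3: BTX

BTX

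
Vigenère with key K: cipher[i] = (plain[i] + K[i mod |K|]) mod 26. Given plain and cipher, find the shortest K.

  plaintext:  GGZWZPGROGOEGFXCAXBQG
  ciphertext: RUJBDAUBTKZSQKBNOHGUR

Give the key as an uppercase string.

LOKFE

  i= 0: R-G = 11 → L
  i= 1: U-G = 14 → O
  i= 2: J-Z = 10 → K
  i= 3: B-W =  5 → F
  i= 4: D-Z =  4 → E
  i= 5: A-P = 11 → L
  i= 6: U-G = 14 → O
  i= 7: B-R = 10 → K
  i= 8: T-O =  5 → F
  i= 9: K-G =  4 → E
  i=10: Z-O = 11 → L
  i=11: S-E = 14 → O
  i=12: Q-G = 10 → K
  i=13: K-F =  5 → F
  i=14: B-X =  4 → E
  i=15: N-C = 11 → L
  i=16: O-A = 14 → O
  i=17: H-X = 10 → K
  i=18: G-B =  5 → F
  i=19: U-Q =  4 → E
  i=20: R-G = 11 → L
  shifts repeat with period 5: LOKFE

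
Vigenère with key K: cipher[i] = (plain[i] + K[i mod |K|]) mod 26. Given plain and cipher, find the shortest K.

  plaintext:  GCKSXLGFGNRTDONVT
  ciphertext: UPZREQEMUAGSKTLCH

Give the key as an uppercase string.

  i= 0: U-G = 14 → O
  i= 1: P-C = 13 → N
  i= 2: Z-K = 15 → P
  i= 3: R-S = 25 → Z
  i= 4: E-X =  7 → H
  i= 5: Q-L =  5 → F
  i= 6: E-G = 24 → Y
  i= 7: M-F =  7 → H
  i= 8: U-G = 14 → O
  i= 9: A-N = 13 → N
  i=10: G-R = 15 → P
  i=11: S-T = 25 → Z
  i=12: K-D =  7 → H
  i=13: T-O =  5 → F
  i=14: L-N = 24 → Y
  i=15: C-V =  7 → H
  i=16: H-T = 14 → O
  shifts repeat with period 8: ONPZHFYH

ONPZHFYH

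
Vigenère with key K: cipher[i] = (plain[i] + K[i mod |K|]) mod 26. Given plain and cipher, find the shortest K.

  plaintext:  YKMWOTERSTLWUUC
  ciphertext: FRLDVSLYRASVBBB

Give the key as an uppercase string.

HHZ

  i= 0: F-Y =  7 → H
  i= 1: R-K =  7 → H
  i= 2: L-M = 25 → Z
  i= 3: D-W =  7 → H
  i= 4: V-O =  7 → H
  i= 5: S-T = 25 → Z
  i= 6: L-E =  7 → H
  i= 7: Y-R =  7 → H
  i= 8: R-S = 25 → Z
  i= 9: A-T =  7 → H
  i=10: S-L =  7 → H
  i=11: V-W = 25 → Z
  i=12: B-U =  7 → H
  i=13: B-U =  7 → H
  i=14: B-C = 25 → Z
  shifts repeat with period 3: HHZ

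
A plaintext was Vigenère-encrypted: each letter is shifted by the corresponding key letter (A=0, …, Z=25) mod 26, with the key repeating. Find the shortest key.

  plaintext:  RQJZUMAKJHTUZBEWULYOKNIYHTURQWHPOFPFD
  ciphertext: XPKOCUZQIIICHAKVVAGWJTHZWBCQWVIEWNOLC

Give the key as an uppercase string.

GZBPIIZ

  i= 0: X-R =  6 → G
  i= 1: P-Q = 25 → Z
  i= 2: K-J =  1 → B
  i= 3: O-Z = 15 → P
  i= 4: C-U =  8 → I
  i= 5: U-M =  8 → I
  i= 6: Z-A = 25 → Z
  i= 7: Q-K =  6 → G
  i= 8: I-J = 25 → Z
  i= 9: I-H =  1 → B
  i=10: I-T = 15 → P
  i=11: C-U =  8 → I
  i=12: H-Z =  8 → I
  i=13: A-B = 25 → Z
  i=14: K-E =  6 → G
  i=15: V-W = 25 → Z
  i=16: V-U =  1 → B
  i=17: A-L = 15 → P
  i=18: G-Y =  8 → I
  i=19: W-O =  8 → I
  i=20: J-K = 25 → Z
  i=21: T-N =  6 → G
  i=22: H-I = 25 → Z
  i=23: Z-Y =  1 → B
  i=24: W-H = 15 → P
  i=25: B-T =  8 → I
  i=26: C-U =  8 → I
  i=27: Q-R = 25 → Z
  i=28: W-Q =  6 → G
  i=29: V-W = 25 → Z
  i=30: I-H =  1 → B
  i=31: E-P = 15 → P
  i=32: W-O =  8 → I
  i=33: N-F =  8 → I
  i=34: O-P = 25 → Z
  i=35: L-F =  6 → G
  i=36: C-D = 25 → Z
  shifts repeat with period 7: GZBPIIZ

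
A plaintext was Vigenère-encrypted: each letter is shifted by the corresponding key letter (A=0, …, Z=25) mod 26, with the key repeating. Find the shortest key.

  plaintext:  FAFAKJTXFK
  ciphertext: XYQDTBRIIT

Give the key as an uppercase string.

  i= 0: X-F = 18 → S
  i= 1: Y-A = 24 → Y
  i= 2: Q-F = 11 → L
  i= 3: D-A =  3 → D
  i= 4: T-K =  9 → J
  i= 5: B-J = 18 → S
  i= 6: R-T = 24 → Y
  i= 7: I-X = 11 → L
  i= 8: I-F =  3 → D
  i= 9: T-K =  9 → J
  shifts repeat with period 5: SYLDJ

SYLDJ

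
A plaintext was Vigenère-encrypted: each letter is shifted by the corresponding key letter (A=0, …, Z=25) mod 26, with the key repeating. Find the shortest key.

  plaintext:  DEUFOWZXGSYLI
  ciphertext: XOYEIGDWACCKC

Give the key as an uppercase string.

UKEZ

  i= 0: X-D = 20 → U
  i= 1: O-E = 10 → K
  i= 2: Y-U =  4 → E
  i= 3: E-F = 25 → Z
  i= 4: I-O = 20 → U
  i= 5: G-W = 10 → K
  i= 6: D-Z =  4 → E
  i= 7: W-X = 25 → Z
  i= 8: A-G = 20 → U
  i= 9: C-S = 10 → K
  i=10: C-Y =  4 → E
  i=11: K-L = 25 → Z
  i=12: C-I = 20 → U
  shifts repeat with period 4: UKEZ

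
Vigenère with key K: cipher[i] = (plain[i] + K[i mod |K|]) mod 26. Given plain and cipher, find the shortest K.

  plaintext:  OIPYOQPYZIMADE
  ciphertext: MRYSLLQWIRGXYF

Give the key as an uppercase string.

YJJUXVB

  i= 0: M-O = 24 → Y
  i= 1: R-I =  9 → J
  i= 2: Y-P =  9 → J
  i= 3: S-Y = 20 → U
  i= 4: L-O = 23 → X
  i= 5: L-Q = 21 → V
  i= 6: Q-P =  1 → B
  i= 7: W-Y = 24 → Y
  i= 8: I-Z =  9 → J
  i= 9: R-I =  9 → J
  i=10: G-M = 20 → U
  i=11: X-A = 23 → X
  i=12: Y-D = 21 → V
  i=13: F-E =  1 → B
  shifts repeat with period 7: YJJUXVB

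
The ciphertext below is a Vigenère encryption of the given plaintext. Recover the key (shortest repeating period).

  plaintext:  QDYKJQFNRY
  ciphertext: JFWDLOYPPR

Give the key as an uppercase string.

  i= 0: J-Q = 19 → T
  i= 1: F-D =  2 → C
  i= 2: W-Y = 24 → Y
  i= 3: D-K = 19 → T
  i= 4: L-J =  2 → C
  i= 5: O-Q = 24 → Y
  i= 6: Y-F = 19 → T
  i= 7: P-N =  2 → C
  i= 8: P-R = 24 → Y
  i= 9: R-Y = 19 → T
  shifts repeat with period 3: TCY

TCY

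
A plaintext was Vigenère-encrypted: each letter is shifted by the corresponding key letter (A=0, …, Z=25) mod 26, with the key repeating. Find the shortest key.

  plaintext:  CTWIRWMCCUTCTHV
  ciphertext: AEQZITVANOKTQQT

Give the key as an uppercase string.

YLURRXJ

  i= 0: A-C = 24 → Y
  i= 1: E-T = 11 → L
  i= 2: Q-W = 20 → U
  i= 3: Z-I = 17 → R
  i= 4: I-R = 17 → R
  i= 5: T-W = 23 → X
  i= 6: V-M =  9 → J
  i= 7: A-C = 24 → Y
  i= 8: N-C = 11 → L
  i= 9: O-U = 20 → U
  i=10: K-T = 17 → R
  i=11: T-C = 17 → R
  i=12: Q-T = 23 → X
  i=13: Q-H =  9 → J
  i=14: T-V = 24 → Y
  shifts repeat with period 7: YLURRXJ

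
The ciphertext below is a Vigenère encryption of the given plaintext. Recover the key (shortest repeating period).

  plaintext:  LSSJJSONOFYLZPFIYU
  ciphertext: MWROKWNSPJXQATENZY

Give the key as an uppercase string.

  i= 0: M-L =  1 → B
  i= 1: W-S =  4 → E
  i= 2: R-S = 25 → Z
  i= 3: O-J =  5 → F
  i= 4: K-J =  1 → B
  i= 5: W-S =  4 → E
  i= 6: N-O = 25 → Z
  i= 7: S-N =  5 → F
  i= 8: P-O =  1 → B
  i= 9: J-F =  4 → E
  i=10: X-Y = 25 → Z
  i=11: Q-L =  5 → F
  i=12: A-Z =  1 → B
  i=13: T-P =  4 → E
  i=14: E-F = 25 → Z
  i=15: N-I =  5 → F
  i=16: Z-Y =  1 → B
  i=17: Y-U =  4 → E
  shifts repeat with period 4: BEZF

BEZF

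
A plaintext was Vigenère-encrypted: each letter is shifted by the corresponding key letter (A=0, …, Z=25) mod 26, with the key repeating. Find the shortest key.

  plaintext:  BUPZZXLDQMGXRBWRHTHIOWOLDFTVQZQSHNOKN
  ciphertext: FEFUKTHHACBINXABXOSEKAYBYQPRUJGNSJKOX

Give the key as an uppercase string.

EKQVLWW

  i= 0: F-B =  4 → E
  i= 1: E-U = 10 → K
  i= 2: F-P = 16 → Q
  i= 3: U-Z = 21 → V
  i= 4: K-Z = 11 → L
  i= 5: T-X = 22 → W
  i= 6: H-L = 22 → W
  i= 7: H-D =  4 → E
  i= 8: A-Q = 10 → K
  i= 9: C-M = 16 → Q
  i=10: B-G = 21 → V
  i=11: I-X = 11 → L
  i=12: N-R = 22 → W
  i=13: X-B = 22 → W
  i=14: A-W =  4 → E
  i=15: B-R = 10 → K
  i=16: X-H = 16 → Q
  i=17: O-T = 21 → V
  i=18: S-H = 11 → L
  i=19: E-I = 22 → W
  i=20: K-O = 22 → W
  i=21: A-W =  4 → E
  i=22: Y-O = 10 → K
  i=23: B-L = 16 → Q
  i=24: Y-D = 21 → V
  i=25: Q-F = 11 → L
  i=26: P-T = 22 → W
  i=27: R-V = 22 → W
  i=28: U-Q =  4 → E
  i=29: J-Z = 10 → K
  i=30: G-Q = 16 → Q
  i=31: N-S = 21 → V
  i=32: S-H = 11 → L
  i=33: J-N = 22 → W
  i=34: K-O = 22 → W
  i=35: O-K =  4 → E
  i=36: X-N = 10 → K
  shifts repeat with period 7: EKQVLWW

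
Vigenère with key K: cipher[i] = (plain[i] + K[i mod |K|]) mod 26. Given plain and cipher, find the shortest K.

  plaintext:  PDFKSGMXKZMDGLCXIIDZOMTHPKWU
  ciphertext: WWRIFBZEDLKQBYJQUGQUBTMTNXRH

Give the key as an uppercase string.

  i= 0: W-P =  7 → H
  i= 1: W-D = 19 → T
  i= 2: R-F = 12 → M
  i= 3: I-K = 24 → Y
  i= 4: F-S = 13 → N
  i= 5: B-G = 21 → V
  i= 6: Z-M = 13 → N
  i= 7: E-X =  7 → H
  i= 8: D-K = 19 → T
  i= 9: L-Z = 12 → M
  i=10: K-M = 24 → Y
  i=11: Q-D = 13 → N
  i=12: B-G = 21 → V
  i=13: Y-L = 13 → N
  i=14: J-C =  7 → H
  i=15: Q-X = 19 → T
  i=16: U-I = 12 → M
  i=17: G-I = 24 → Y
  i=18: Q-D = 13 → N
  i=19: U-Z = 21 → V
  i=20: B-O = 13 → N
  i=21: T-M =  7 → H
  i=22: M-T = 19 → T
  i=23: T-H = 12 → M
  i=24: N-P = 24 → Y
  i=25: X-K = 13 → N
  i=26: R-W = 21 → V
  i=27: H-U = 13 → N
  shifts repeat with period 7: HTMYNVN

HTMYNVN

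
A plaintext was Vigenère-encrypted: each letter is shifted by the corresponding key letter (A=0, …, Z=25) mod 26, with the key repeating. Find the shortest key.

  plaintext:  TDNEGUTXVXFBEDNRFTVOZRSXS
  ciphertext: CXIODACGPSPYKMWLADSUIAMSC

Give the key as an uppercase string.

  i= 0: C-T =  9 → J
  i= 1: X-D = 20 → U
  i= 2: I-N = 21 → V
  i= 3: O-E = 10 → K
  i= 4: D-G = 23 → X
  i= 5: A-U =  6 → G
  i= 6: C-T =  9 → J
  i= 7: G-X =  9 → J
  i= 8: P-V = 20 → U
  i= 9: S-X = 21 → V
  i=10: P-F = 10 → K
  i=11: Y-B = 23 → X
  i=12: K-E =  6 → G
  i=13: M-D =  9 → J
  i=14: W-N =  9 → J
  i=15: L-R = 20 → U
  i=16: A-F = 21 → V
  i=17: D-T = 10 → K
  i=18: S-V = 23 → X
  i=19: U-O =  6 → G
  i=20: I-Z =  9 → J
  i=21: A-R =  9 → J
  i=22: M-S = 20 → U
  i=23: S-X = 21 → V
  i=24: C-S = 10 → K
  shifts repeat with period 7: JUVKXGJ

JUVKXGJ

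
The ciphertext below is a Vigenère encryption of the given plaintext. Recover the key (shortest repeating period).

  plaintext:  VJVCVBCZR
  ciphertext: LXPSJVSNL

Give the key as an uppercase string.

  i= 0: L-V = 16 → Q
  i= 1: X-J = 14 → O
  i= 2: P-V = 20 → U
  i= 3: S-C = 16 → Q
  i= 4: J-V = 14 → O
  i= 5: V-B = 20 → U
  i= 6: S-C = 16 → Q
  i= 7: N-Z = 14 → O
  i= 8: L-R = 20 → U
  shifts repeat with period 3: QOU

QOU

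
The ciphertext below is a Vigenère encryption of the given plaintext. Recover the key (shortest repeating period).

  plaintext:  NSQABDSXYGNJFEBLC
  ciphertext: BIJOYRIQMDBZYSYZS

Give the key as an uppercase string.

  i= 0: B-N = 14 → O
  i= 1: I-S = 16 → Q
  i= 2: J-Q = 19 → T
  i= 3: O-A = 14 → O
  i= 4: Y-B = 23 → X
  i= 5: R-D = 14 → O
  i= 6: I-S = 16 → Q
  i= 7: Q-X = 19 → T
  i= 8: M-Y = 14 → O
  i= 9: D-G = 23 → X
  i=10: B-N = 14 → O
  i=11: Z-J = 16 → Q
  i=12: Y-F = 19 → T
  i=13: S-E = 14 → O
  i=14: Y-B = 23 → X
  i=15: Z-L = 14 → O
  i=16: S-C = 16 → Q
  shifts repeat with period 5: OQTOX

OQTOX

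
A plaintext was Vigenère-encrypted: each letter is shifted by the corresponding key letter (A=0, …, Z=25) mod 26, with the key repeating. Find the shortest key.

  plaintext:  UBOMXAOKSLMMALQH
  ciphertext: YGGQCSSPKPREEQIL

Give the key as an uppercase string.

EFS

  i= 0: Y-U =  4 → E
  i= 1: G-B =  5 → F
  i= 2: G-O = 18 → S
  i= 3: Q-M =  4 → E
  i= 4: C-X =  5 → F
  i= 5: S-A = 18 → S
  i= 6: S-O =  4 → E
  i= 7: P-K =  5 → F
  i= 8: K-S = 18 → S
  i= 9: P-L =  4 → E
  i=10: R-M =  5 → F
  i=11: E-M = 18 → S
  i=12: E-A =  4 → E
  i=13: Q-L =  5 → F
  i=14: I-Q = 18 → S
  i=15: L-H =  4 → E
  shifts repeat with period 3: EFS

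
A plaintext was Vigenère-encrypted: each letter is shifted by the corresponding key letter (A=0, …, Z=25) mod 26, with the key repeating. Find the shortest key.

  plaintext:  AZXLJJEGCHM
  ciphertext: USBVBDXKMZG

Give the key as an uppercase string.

  i= 0: U-A = 20 → U
  i= 1: S-Z = 19 → T
  i= 2: B-X =  4 → E
  i= 3: V-L = 10 → K
  i= 4: B-J = 18 → S
  i= 5: D-J = 20 → U
  i= 6: X-E = 19 → T
  i= 7: K-G =  4 → E
  i= 8: M-C = 10 → K
  i= 9: Z-H = 18 → S
  i=10: G-M = 20 → U
  shifts repeat with period 5: UTEKS

UTEKS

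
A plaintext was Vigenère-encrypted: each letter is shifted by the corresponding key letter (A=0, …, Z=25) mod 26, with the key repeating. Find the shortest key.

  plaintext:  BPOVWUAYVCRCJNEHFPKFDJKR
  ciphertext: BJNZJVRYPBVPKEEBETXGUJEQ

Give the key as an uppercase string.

  i= 0: B-B =  0 → A
  i= 1: J-P = 20 → U
  i= 2: N-O = 25 → Z
  i= 3: Z-V =  4 → E
  i= 4: J-W = 13 → N
  i= 5: V-U =  1 → B
  i= 6: R-A = 17 → R
  i= 7: Y-Y =  0 → A
  i= 8: P-V = 20 → U
  i= 9: B-C = 25 → Z
  i=10: V-R =  4 → E
  i=11: P-C = 13 → N
  i=12: K-J =  1 → B
  i=13: E-N = 17 → R
  i=14: E-E =  0 → A
  i=15: B-H = 20 → U
  i=16: E-F = 25 → Z
  i=17: T-P =  4 → E
  i=18: X-K = 13 → N
  i=19: G-F =  1 → B
  i=20: U-D = 17 → R
  i=21: J-J =  0 → A
  i=22: E-K = 20 → U
  i=23: Q-R = 25 → Z
  shifts repeat with period 7: AUZENBR

AUZENBR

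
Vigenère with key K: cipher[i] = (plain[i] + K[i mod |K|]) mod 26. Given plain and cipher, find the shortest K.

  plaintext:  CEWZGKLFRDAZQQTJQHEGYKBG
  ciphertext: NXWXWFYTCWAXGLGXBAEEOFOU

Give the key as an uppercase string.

  i= 0: N-C = 11 → L
  i= 1: X-E = 19 → T
  i= 2: W-W =  0 → A
  i= 3: X-Z = 24 → Y
  i= 4: W-G = 16 → Q
  i= 5: F-K = 21 → V
  i= 6: Y-L = 13 → N
  i= 7: T-F = 14 → O
  i= 8: C-R = 11 → L
  i= 9: W-D = 19 → T
  i=10: A-A =  0 → A
  i=11: X-Z = 24 → Y
  i=12: G-Q = 16 → Q
  i=13: L-Q = 21 → V
  i=14: G-T = 13 → N
  i=15: X-J = 14 → O
  i=16: B-Q = 11 → L
  i=17: A-H = 19 → T
  i=18: E-E =  0 → A
  i=19: E-G = 24 → Y
  i=20: O-Y = 16 → Q
  i=21: F-K = 21 → V
  i=22: O-B = 13 → N
  i=23: U-G = 14 → O
  shifts repeat with period 8: LTAYQVNO

LTAYQVNO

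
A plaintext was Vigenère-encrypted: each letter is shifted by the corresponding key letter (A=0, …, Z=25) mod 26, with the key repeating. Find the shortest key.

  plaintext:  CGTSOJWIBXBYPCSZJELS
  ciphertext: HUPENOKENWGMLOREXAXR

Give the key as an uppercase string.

FOWMZ

  i= 0: H-C =  5 → F
  i= 1: U-G = 14 → O
  i= 2: P-T = 22 → W
  i= 3: E-S = 12 → M
  i= 4: N-O = 25 → Z
  i= 5: O-J =  5 → F
  i= 6: K-W = 14 → O
  i= 7: E-I = 22 → W
  i= 8: N-B = 12 → M
  i= 9: W-X = 25 → Z
  i=10: G-B =  5 → F
  i=11: M-Y = 14 → O
  i=12: L-P = 22 → W
  i=13: O-C = 12 → M
  i=14: R-S = 25 → Z
  i=15: E-Z =  5 → F
  i=16: X-J = 14 → O
  i=17: A-E = 22 → W
  i=18: X-L = 12 → M
  i=19: R-S = 25 → Z
  shifts repeat with period 5: FOWMZ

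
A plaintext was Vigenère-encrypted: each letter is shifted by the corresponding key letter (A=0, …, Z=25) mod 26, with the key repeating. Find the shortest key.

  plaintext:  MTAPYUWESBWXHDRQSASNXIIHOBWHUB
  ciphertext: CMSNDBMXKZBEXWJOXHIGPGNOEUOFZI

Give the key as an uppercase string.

QTSYFH

  i= 0: C-M = 16 → Q
  i= 1: M-T = 19 → T
  i= 2: S-A = 18 → S
  i= 3: N-P = 24 → Y
  i= 4: D-Y =  5 → F
  i= 5: B-U =  7 → H
  i= 6: M-W = 16 → Q
  i= 7: X-E = 19 → T
  i= 8: K-S = 18 → S
  i= 9: Z-B = 24 → Y
  i=10: B-W =  5 → F
  i=11: E-X =  7 → H
  i=12: X-H = 16 → Q
  i=13: W-D = 19 → T
  i=14: J-R = 18 → S
  i=15: O-Q = 24 → Y
  i=16: X-S =  5 → F
  i=17: H-A =  7 → H
  i=18: I-S = 16 → Q
  i=19: G-N = 19 → T
  i=20: P-X = 18 → S
  i=21: G-I = 24 → Y
  i=22: N-I =  5 → F
  i=23: O-H =  7 → H
  i=24: E-O = 16 → Q
  i=25: U-B = 19 → T
  i=26: O-W = 18 → S
  i=27: F-H = 24 → Y
  i=28: Z-U =  5 → F
  i=29: I-B =  7 → H
  shifts repeat with period 6: QTSYFH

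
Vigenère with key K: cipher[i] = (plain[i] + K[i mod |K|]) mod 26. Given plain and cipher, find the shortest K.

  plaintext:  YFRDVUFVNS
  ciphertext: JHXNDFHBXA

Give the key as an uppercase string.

LCGKI

  i= 0: J-Y = 11 → L
  i= 1: H-F =  2 → C
  i= 2: X-R =  6 → G
  i= 3: N-D = 10 → K
  i= 4: D-V =  8 → I
  i= 5: F-U = 11 → L
  i= 6: H-F =  2 → C
  i= 7: B-V =  6 → G
  i= 8: X-N = 10 → K
  i= 9: A-S =  8 → I
  shifts repeat with period 5: LCGKI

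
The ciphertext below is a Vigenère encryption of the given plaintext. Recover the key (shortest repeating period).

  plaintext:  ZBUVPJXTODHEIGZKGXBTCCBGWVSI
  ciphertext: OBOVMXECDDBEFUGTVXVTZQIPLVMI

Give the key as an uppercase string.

  i= 0: O-Z = 15 → P
  i= 1: B-B =  0 → A
  i= 2: O-U = 20 → U
  i= 3: V-V =  0 → A
  i= 4: M-P = 23 → X
  i= 5: X-J = 14 → O
  i= 6: E-X =  7 → H
  i= 7: C-T =  9 → J
  i= 8: D-O = 15 → P
  i= 9: D-D =  0 → A
  i=10: B-H = 20 → U
  i=11: E-E =  0 → A
  i=12: F-I = 23 → X
  i=13: U-G = 14 → O
  i=14: G-Z =  7 → H
  i=15: T-K =  9 → J
  i=16: V-G = 15 → P
  i=17: X-X =  0 → A
  i=18: V-B = 20 → U
  i=19: T-T =  0 → A
  i=20: Z-C = 23 → X
  i=21: Q-C = 14 → O
  i=22: I-B =  7 → H
  i=23: P-G =  9 → J
  i=24: L-W = 15 → P
  i=25: V-V =  0 → A
  i=26: M-S = 20 → U
  i=27: I-I =  0 → A
  shifts repeat with period 8: PAUAXOHJ

PAUAXOHJ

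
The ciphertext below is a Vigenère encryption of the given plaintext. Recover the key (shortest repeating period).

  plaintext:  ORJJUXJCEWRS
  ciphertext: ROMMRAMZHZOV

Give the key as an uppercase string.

DXD

  i= 0: R-O =  3 → D
  i= 1: O-R = 23 → X
  i= 2: M-J =  3 → D
  i= 3: M-J =  3 → D
  i= 4: R-U = 23 → X
  i= 5: A-X =  3 → D
  i= 6: M-J =  3 → D
  i= 7: Z-C = 23 → X
  i= 8: H-E =  3 → D
  i= 9: Z-W =  3 → D
  i=10: O-R = 23 → X
  i=11: V-S =  3 → D
  shifts repeat with period 3: DXD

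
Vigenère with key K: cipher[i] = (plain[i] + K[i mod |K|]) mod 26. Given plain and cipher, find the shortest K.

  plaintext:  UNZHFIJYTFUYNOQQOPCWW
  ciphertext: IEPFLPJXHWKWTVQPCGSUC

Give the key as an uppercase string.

  i= 0: I-U = 14 → O
  i= 1: E-N = 17 → R
  i= 2: P-Z = 16 → Q
  i= 3: F-H = 24 → Y
  i= 4: L-F =  6 → G
  i= 5: P-I =  7 → H
  i= 6: J-J =  0 → A
  i= 7: X-Y = 25 → Z
  i= 8: H-T = 14 → O
  i= 9: W-F = 17 → R
  i=10: K-U = 16 → Q
  i=11: W-Y = 24 → Y
  i=12: T-N =  6 → G
  i=13: V-O =  7 → H
  i=14: Q-Q =  0 → A
  i=15: P-Q = 25 → Z
  i=16: C-O = 14 → O
  i=17: G-P = 17 → R
  i=18: S-C = 16 → Q
  i=19: U-W = 24 → Y
  i=20: C-W =  6 → G
  shifts repeat with period 8: ORQYGHAZ

ORQYGHAZ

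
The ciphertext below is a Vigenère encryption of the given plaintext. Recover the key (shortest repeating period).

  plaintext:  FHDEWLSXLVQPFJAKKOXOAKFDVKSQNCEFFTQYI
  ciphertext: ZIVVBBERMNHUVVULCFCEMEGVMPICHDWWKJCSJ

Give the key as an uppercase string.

  i= 0: Z-F = 20 → U
  i= 1: I-H =  1 → B
  i= 2: V-D = 18 → S
  i= 3: V-E = 17 → R
  i= 4: B-W =  5 → F
  i= 5: B-L = 16 → Q
  i= 6: E-S = 12 → M
  i= 7: R-X = 20 → U
  i= 8: M-L =  1 → B
  i= 9: N-V = 18 → S
  i=10: H-Q = 17 → R
  i=11: U-P =  5 → F
  i=12: V-F = 16 → Q
  i=13: V-J = 12 → M
  i=14: U-A = 20 → U
  i=15: L-K =  1 → B
  i=16: C-K = 18 → S
  i=17: F-O = 17 → R
  i=18: C-X =  5 → F
  i=19: E-O = 16 → Q
  i=20: M-A = 12 → M
  i=21: E-K = 20 → U
  i=22: G-F =  1 → B
  i=23: V-D = 18 → S
  i=24: M-V = 17 → R
  i=25: P-K =  5 → F
  i=26: I-S = 16 → Q
  i=27: C-Q = 12 → M
  i=28: H-N = 20 → U
  i=29: D-C =  1 → B
  i=30: W-E = 18 → S
  i=31: W-F = 17 → R
  i=32: K-F =  5 → F
  i=33: J-T = 16 → Q
  i=34: C-Q = 12 → M
  i=35: S-Y = 20 → U
  i=36: J-I =  1 → B
  shifts repeat with period 7: UBSRFQM

UBSRFQM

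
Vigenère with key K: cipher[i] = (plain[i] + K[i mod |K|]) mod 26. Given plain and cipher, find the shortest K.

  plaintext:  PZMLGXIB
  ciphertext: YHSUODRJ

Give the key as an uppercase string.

  i= 0: Y-P =  9 → J
  i= 1: H-Z =  8 → I
  i= 2: S-M =  6 → G
  i= 3: U-L =  9 → J
  i= 4: O-G =  8 → I
  i= 5: D-X =  6 → G
  i= 6: R-I =  9 → J
  i= 7: J-B =  8 → I
  shifts repeat with period 3: JIG

JIG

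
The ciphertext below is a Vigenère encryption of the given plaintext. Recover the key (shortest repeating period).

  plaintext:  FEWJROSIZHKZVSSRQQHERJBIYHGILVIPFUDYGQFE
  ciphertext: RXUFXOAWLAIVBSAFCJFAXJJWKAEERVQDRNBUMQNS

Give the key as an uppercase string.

  i= 0: R-F = 12 → M
  i= 1: X-E = 19 → T
  i= 2: U-W = 24 → Y
  i= 3: F-J = 22 → W
  i= 4: X-R =  6 → G
  i= 5: O-O =  0 → A
  i= 6: A-S =  8 → I
  i= 7: W-I = 14 → O
  i= 8: L-Z = 12 → M
  i= 9: A-H = 19 → T
  i=10: I-K = 24 → Y
  i=11: V-Z = 22 → W
  i=12: B-V =  6 → G
  i=13: S-S =  0 → A
  i=14: A-S =  8 → I
  i=15: F-R = 14 → O
  i=16: C-Q = 12 → M
  i=17: J-Q = 19 → T
  i=18: F-H = 24 → Y
  i=19: A-E = 22 → W
  i=20: X-R =  6 → G
  i=21: J-J =  0 → A
  i=22: J-B =  8 → I
  i=23: W-I = 14 → O
  i=24: K-Y = 12 → M
  i=25: A-H = 19 → T
  i=26: E-G = 24 → Y
  i=27: E-I = 22 → W
  i=28: R-L =  6 → G
  i=29: V-V =  0 → A
  i=30: Q-I =  8 → I
  i=31: D-P = 14 → O
  i=32: R-F = 12 → M
  i=33: N-U = 19 → T
  i=34: B-D = 24 → Y
  i=35: U-Y = 22 → W
  i=36: M-G =  6 → G
  i=37: Q-Q =  0 → A
  i=38: N-F =  8 → I
  i=39: S-E = 14 → O
  shifts repeat with period 8: MTYWGAIO

MTYWGAIO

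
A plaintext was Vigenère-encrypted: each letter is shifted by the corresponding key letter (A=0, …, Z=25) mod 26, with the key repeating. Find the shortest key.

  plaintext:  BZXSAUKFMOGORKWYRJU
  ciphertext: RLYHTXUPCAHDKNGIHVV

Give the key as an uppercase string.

QMBPTDKK

  i= 0: R-B = 16 → Q
  i= 1: L-Z = 12 → M
  i= 2: Y-X =  1 → B
  i= 3: H-S = 15 → P
  i= 4: T-A = 19 → T
  i= 5: X-U =  3 → D
  i= 6: U-K = 10 → K
  i= 7: P-F = 10 → K
  i= 8: C-M = 16 → Q
  i= 9: A-O = 12 → M
  i=10: H-G =  1 → B
  i=11: D-O = 15 → P
  i=12: K-R = 19 → T
  i=13: N-K =  3 → D
  i=14: G-W = 10 → K
  i=15: I-Y = 10 → K
  i=16: H-R = 16 → Q
  i=17: V-J = 12 → M
  i=18: V-U =  1 → B
  shifts repeat with period 8: QMBPTDKK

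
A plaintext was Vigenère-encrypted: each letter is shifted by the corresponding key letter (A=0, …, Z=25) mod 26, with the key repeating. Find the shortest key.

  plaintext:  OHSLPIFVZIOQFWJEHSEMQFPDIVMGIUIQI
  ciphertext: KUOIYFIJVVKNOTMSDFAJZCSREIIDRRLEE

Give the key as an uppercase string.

WNWXJXDO

  i= 0: K-O = 22 → W
  i= 1: U-H = 13 → N
  i= 2: O-S = 22 → W
  i= 3: I-L = 23 → X
  i= 4: Y-P =  9 → J
  i= 5: F-I = 23 → X
  i= 6: I-F =  3 → D
  i= 7: J-V = 14 → O
  i= 8: V-Z = 22 → W
  i= 9: V-I = 13 → N
  i=10: K-O = 22 → W
  i=11: N-Q = 23 → X
  i=12: O-F =  9 → J
  i=13: T-W = 23 → X
  i=14: M-J =  3 → D
  i=15: S-E = 14 → O
  i=16: D-H = 22 → W
  i=17: F-S = 13 → N
  i=18: A-E = 22 → W
  i=19: J-M = 23 → X
  i=20: Z-Q =  9 → J
  i=21: C-F = 23 → X
  i=22: S-P =  3 → D
  i=23: R-D = 14 → O
  i=24: E-I = 22 → W
  i=25: I-V = 13 → N
  i=26: I-M = 22 → W
  i=27: D-G = 23 → X
  i=28: R-I =  9 → J
  i=29: R-U = 23 → X
  i=30: L-I =  3 → D
  i=31: E-Q = 14 → O
  i=32: E-I = 22 → W
  shifts repeat with period 8: WNWXJXDO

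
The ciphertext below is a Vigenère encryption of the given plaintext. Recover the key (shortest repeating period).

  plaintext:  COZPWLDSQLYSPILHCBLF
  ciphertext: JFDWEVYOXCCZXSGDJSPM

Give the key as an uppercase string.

HREHIKVW

  i= 0: J-C =  7 → H
  i= 1: F-O = 17 → R
  i= 2: D-Z =  4 → E
  i= 3: W-P =  7 → H
  i= 4: E-W =  8 → I
  i= 5: V-L = 10 → K
  i= 6: Y-D = 21 → V
  i= 7: O-S = 22 → W
  i= 8: X-Q =  7 → H
  i= 9: C-L = 17 → R
  i=10: C-Y =  4 → E
  i=11: Z-S =  7 → H
  i=12: X-P =  8 → I
  i=13: S-I = 10 → K
  i=14: G-L = 21 → V
  i=15: D-H = 22 → W
  i=16: J-C =  7 → H
  i=17: S-B = 17 → R
  i=18: P-L =  4 → E
  i=19: M-F =  7 → H
  shifts repeat with period 8: HREHIKVW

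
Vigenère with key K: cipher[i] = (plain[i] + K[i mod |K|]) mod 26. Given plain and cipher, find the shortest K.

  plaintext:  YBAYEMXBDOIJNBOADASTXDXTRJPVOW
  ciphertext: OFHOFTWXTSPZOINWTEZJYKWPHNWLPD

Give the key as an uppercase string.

  i= 0: O-Y = 16 → Q
  i= 1: F-B =  4 → E
  i= 2: H-A =  7 → H
  i= 3: O-Y = 16 → Q
  i= 4: F-E =  1 → B
  i= 5: T-M =  7 → H
  i= 6: W-X = 25 → Z
  i= 7: X-B = 22 → W
  i= 8: T-D = 16 → Q
  i= 9: S-O =  4 → E
  i=10: P-I =  7 → H
  i=11: Z-J = 16 → Q
  i=12: O-N =  1 → B
  i=13: I-B =  7 → H
  i=14: N-O = 25 → Z
  i=15: W-A = 22 → W
  i=16: T-D = 16 → Q
  i=17: E-A =  4 → E
  i=18: Z-S =  7 → H
  i=19: J-T = 16 → Q
  i=20: Y-X =  1 → B
  i=21: K-D =  7 → H
  i=22: W-X = 25 → Z
  i=23: P-T = 22 → W
  i=24: H-R = 16 → Q
  i=25: N-J =  4 → E
  i=26: W-P =  7 → H
  i=27: L-V = 16 → Q
  i=28: P-O =  1 → B
  i=29: D-W =  7 → H
  shifts repeat with period 8: QEHQBHZW

QEHQBHZW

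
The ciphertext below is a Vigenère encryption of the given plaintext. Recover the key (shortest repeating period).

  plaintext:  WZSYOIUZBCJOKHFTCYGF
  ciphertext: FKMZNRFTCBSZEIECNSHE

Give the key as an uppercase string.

  i= 0: F-W =  9 → J
  i= 1: K-Z = 11 → L
  i= 2: M-S = 20 → U
  i= 3: Z-Y =  1 → B
  i= 4: N-O = 25 → Z
  i= 5: R-I =  9 → J
  i= 6: F-U = 11 → L
  i= 7: T-Z = 20 → U
  i= 8: C-B =  1 → B
  i= 9: B-C = 25 → Z
  i=10: S-J =  9 → J
  i=11: Z-O = 11 → L
  i=12: E-K = 20 → U
  i=13: I-H =  1 → B
  i=14: E-F = 25 → Z
  i=15: C-T =  9 → J
  i=16: N-C = 11 → L
  i=17: S-Y = 20 → U
  i=18: H-G =  1 → B
  i=19: E-F = 25 → Z
  shifts repeat with period 5: JLUBZ

JLUBZ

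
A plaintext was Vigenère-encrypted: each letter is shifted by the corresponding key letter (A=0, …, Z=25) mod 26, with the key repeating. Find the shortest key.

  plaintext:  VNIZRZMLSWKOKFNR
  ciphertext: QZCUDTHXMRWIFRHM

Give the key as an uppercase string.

  i= 0: Q-V = 21 → V
  i= 1: Z-N = 12 → M
  i= 2: C-I = 20 → U
  i= 3: U-Z = 21 → V
  i= 4: D-R = 12 → M
  i= 5: T-Z = 20 → U
  i= 6: H-M = 21 → V
  i= 7: X-L = 12 → M
  i= 8: M-S = 20 → U
  i= 9: R-W = 21 → V
  i=10: W-K = 12 → M
  i=11: I-O = 20 → U
  i=12: F-K = 21 → V
  i=13: R-F = 12 → M
  i=14: H-N = 20 → U
  i=15: M-R = 21 → V
  shifts repeat with period 3: VMU

VMU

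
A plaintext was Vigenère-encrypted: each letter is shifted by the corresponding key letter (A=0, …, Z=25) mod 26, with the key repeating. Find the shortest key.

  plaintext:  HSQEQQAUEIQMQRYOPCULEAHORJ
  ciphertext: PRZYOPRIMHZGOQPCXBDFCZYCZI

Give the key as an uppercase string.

  i= 0: P-H =  8 → I
  i= 1: R-S = 25 → Z
  i= 2: Z-Q =  9 → J
  i= 3: Y-E = 20 → U
  i= 4: O-Q = 24 → Y
  i= 5: P-Q = 25 → Z
  i= 6: R-A = 17 → R
  i= 7: I-U = 14 → O
  i= 8: M-E =  8 → I
  i= 9: H-I = 25 → Z
  i=10: Z-Q =  9 → J
  i=11: G-M = 20 → U
  i=12: O-Q = 24 → Y
  i=13: Q-R = 25 → Z
  i=14: P-Y = 17 → R
  i=15: C-O = 14 → O
  i=16: X-P =  8 → I
  i=17: B-C = 25 → Z
  i=18: D-U =  9 → J
  i=19: F-L = 20 → U
  i=20: C-E = 24 → Y
  i=21: Z-A = 25 → Z
  i=22: Y-H = 17 → R
  i=23: C-O = 14 → O
  i=24: Z-R =  8 → I
  i=25: I-J = 25 → Z
  shifts repeat with period 8: IZJUYZRO

IZJUYZRO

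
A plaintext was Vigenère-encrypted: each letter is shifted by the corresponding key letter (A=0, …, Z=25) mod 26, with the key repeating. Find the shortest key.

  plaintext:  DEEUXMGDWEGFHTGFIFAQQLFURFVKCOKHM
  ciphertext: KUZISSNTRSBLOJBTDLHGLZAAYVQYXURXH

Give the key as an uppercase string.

  i= 0: K-D =  7 → H
  i= 1: U-E = 16 → Q
  i= 2: Z-E = 21 → V
  i= 3: I-U = 14 → O
  i= 4: S-X = 21 → V
  i= 5: S-M =  6 → G
  i= 6: N-G =  7 → H
  i= 7: T-D = 16 → Q
  i= 8: R-W = 21 → V
  i= 9: S-E = 14 → O
  i=10: B-G = 21 → V
  i=11: L-F =  6 → G
  i=12: O-H =  7 → H
  i=13: J-T = 16 → Q
  i=14: B-G = 21 → V
  i=15: T-F = 14 → O
  i=16: D-I = 21 → V
  i=17: L-F =  6 → G
  i=18: H-A =  7 → H
  i=19: G-Q = 16 → Q
  i=20: L-Q = 21 → V
  i=21: Z-L = 14 → O
  i=22: A-F = 21 → V
  i=23: A-U =  6 → G
  i=24: Y-R =  7 → H
  i=25: V-F = 16 → Q
  i=26: Q-V = 21 → V
  i=27: Y-K = 14 → O
  i=28: X-C = 21 → V
  i=29: U-O =  6 → G
  i=30: R-K =  7 → H
  i=31: X-H = 16 → Q
  i=32: H-M = 21 → V
  shifts repeat with period 6: HQVOVG

HQVOVG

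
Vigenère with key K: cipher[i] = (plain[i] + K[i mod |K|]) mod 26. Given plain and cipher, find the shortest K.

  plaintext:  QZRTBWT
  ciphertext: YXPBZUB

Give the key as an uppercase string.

  i= 0: Y-Q =  8 → I
  i= 1: X-Z = 24 → Y
  i= 2: P-R = 24 → Y
  i= 3: B-T =  8 → I
  i= 4: Z-B = 24 → Y
  i= 5: U-W = 24 → Y
  i= 6: B-T =  8 → I
  shifts repeat with period 3: IYY

IYY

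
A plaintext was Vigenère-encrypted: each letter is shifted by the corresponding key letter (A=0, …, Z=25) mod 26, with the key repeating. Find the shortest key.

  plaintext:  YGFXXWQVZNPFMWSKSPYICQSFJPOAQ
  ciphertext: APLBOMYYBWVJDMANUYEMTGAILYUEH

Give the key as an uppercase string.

CJGERQID

  i= 0: A-Y =  2 → C
  i= 1: P-G =  9 → J
  i= 2: L-F =  6 → G
  i= 3: B-X =  4 → E
  i= 4: O-X = 17 → R
  i= 5: M-W = 16 → Q
  i= 6: Y-Q =  8 → I
  i= 7: Y-V =  3 → D
  i= 8: B-Z =  2 → C
  i= 9: W-N =  9 → J
  i=10: V-P =  6 → G
  i=11: J-F =  4 → E
  i=12: D-M = 17 → R
  i=13: M-W = 16 → Q
  i=14: A-S =  8 → I
  i=15: N-K =  3 → D
  i=16: U-S =  2 → C
  i=17: Y-P =  9 → J
  i=18: E-Y =  6 → G
  i=19: M-I =  4 → E
  i=20: T-C = 17 → R
  i=21: G-Q = 16 → Q
  i=22: A-S =  8 → I
  i=23: I-F =  3 → D
  i=24: L-J =  2 → C
  i=25: Y-P =  9 → J
  i=26: U-O =  6 → G
  i=27: E-A =  4 → E
  i=28: H-Q = 17 → R
  shifts repeat with period 8: CJGERQID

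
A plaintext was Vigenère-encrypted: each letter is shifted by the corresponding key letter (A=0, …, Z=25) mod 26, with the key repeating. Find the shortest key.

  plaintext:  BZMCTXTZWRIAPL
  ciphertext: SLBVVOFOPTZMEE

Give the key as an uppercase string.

RMPTC

  i= 0: S-B = 17 → R
  i= 1: L-Z = 12 → M
  i= 2: B-M = 15 → P
  i= 3: V-C = 19 → T
  i= 4: V-T =  2 → C
  i= 5: O-X = 17 → R
  i= 6: F-T = 12 → M
  i= 7: O-Z = 15 → P
  i= 8: P-W = 19 → T
  i= 9: T-R =  2 → C
  i=10: Z-I = 17 → R
  i=11: M-A = 12 → M
  i=12: E-P = 15 → P
  i=13: E-L = 19 → T
  shifts repeat with period 5: RMPTC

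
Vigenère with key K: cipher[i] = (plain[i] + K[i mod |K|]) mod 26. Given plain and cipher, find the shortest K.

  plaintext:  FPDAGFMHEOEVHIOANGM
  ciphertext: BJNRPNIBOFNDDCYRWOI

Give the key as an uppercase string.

WUKRJI

  i= 0: B-F = 22 → W
  i= 1: J-P = 20 → U
  i= 2: N-D = 10 → K
  i= 3: R-A = 17 → R
  i= 4: P-G =  9 → J
  i= 5: N-F =  8 → I
  i= 6: I-M = 22 → W
  i= 7: B-H = 20 → U
  i= 8: O-E = 10 → K
  i= 9: F-O = 17 → R
  i=10: N-E =  9 → J
  i=11: D-V =  8 → I
  i=12: D-H = 22 → W
  i=13: C-I = 20 → U
  i=14: Y-O = 10 → K
  i=15: R-A = 17 → R
  i=16: W-N =  9 → J
  i=17: O-G =  8 → I
  i=18: I-M = 22 → W
  shifts repeat with period 6: WUKRJI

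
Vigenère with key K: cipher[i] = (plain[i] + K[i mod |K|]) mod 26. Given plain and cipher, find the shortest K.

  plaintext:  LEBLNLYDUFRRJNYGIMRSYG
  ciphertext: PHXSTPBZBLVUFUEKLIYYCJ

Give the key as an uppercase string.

EDWHG

  i= 0: P-L =  4 → E
  i= 1: H-E =  3 → D
  i= 2: X-B = 22 → W
  i= 3: S-L =  7 → H
  i= 4: T-N =  6 → G
  i= 5: P-L =  4 → E
  i= 6: B-Y =  3 → D
  i= 7: Z-D = 22 → W
  i= 8: B-U =  7 → H
  i= 9: L-F =  6 → G
  i=10: V-R =  4 → E
  i=11: U-R =  3 → D
  i=12: F-J = 22 → W
  i=13: U-N =  7 → H
  i=14: E-Y =  6 → G
  i=15: K-G =  4 → E
  i=16: L-I =  3 → D
  i=17: I-M = 22 → W
  i=18: Y-R =  7 → H
  i=19: Y-S =  6 → G
  i=20: C-Y =  4 → E
  i=21: J-G =  3 → D
  shifts repeat with period 5: EDWHG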